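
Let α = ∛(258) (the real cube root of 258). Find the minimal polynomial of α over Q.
m_α(x) = x^3 - 258

α satisfies α^3 = 258, so x^3 - 258 annihilates α. By the rational root test, a rational root p/q (in lowest terms) of x^3 - 258 would satisfy p^3 = 258 q^3, forcing q = 1 and p^3 = 258; but 258 is not a perfect cube, contradiction. A monic cubic over Q with no rational root is irreducible (any nontrivial factorization would include a linear factor). Hence x^3 - 258 is the minimal polynomial of α, and in particular [Q(α):Q] = 3.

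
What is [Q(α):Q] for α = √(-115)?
[Q(α):Q] = 2

[Q(α):Q] equals the degree of the minimal polynomial of α. Here α^2 = -115 and x^2 + 115 is irreducible (d = -115 is squarefree, ≠ 1, hence not a square), so deg(m_α) = 2. Thus [Q(α):Q] = 2.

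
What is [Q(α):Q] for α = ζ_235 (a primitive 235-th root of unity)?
[Q(α):Q] = 184

The minimal polynomial of ζ_235 over Q is the 235-th cyclotomic polynomial Φ_235(x), which is irreducible over Q and has degree φ(235) = 184. Hence [Q(α):Q] = φ(235) = 184.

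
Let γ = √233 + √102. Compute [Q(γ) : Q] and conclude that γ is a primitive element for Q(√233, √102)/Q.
[Q(γ) : Q] = 4 (equivalently, Q(γ) = Q(√233, √102))

Obviously Q(γ) ⊆ Q(√233, √102), and [Q(√233, √102):Q] = 4 (since 233, 102 are distinct squarefree integers > 1 with 23766 not a perfect square). To show equality we compute the minimal polynomial of γ. From γ = √233 + √102: γ^2 = 233 + 2√(23766) + 102 = 335 + 2√(23766), so γ^2 - 335 = 2√(23766); squaring, (γ^2 - 335)^2 = 4·23766, i.e. γ^4 - 670γ^2 + 112225 - 95064 = 0, i.e. γ^4 - 670γ^2 + 17161 = 0. So γ is a root of x^4 - 670x^2 + 17161. This polynomial is irreducible over Q: it has no rational root (each ±√233 ± √102 is irrational), and any factorization into two quadratics over Q would force √(23766) ∈ Q (pairing opposite roots) or √233, √102 ∈ Q (other pairings), all impossible. Hence [Q(γ):Q] = 4 = [Q(√233, √102):Q], so Q(γ) = Q(√233, √102).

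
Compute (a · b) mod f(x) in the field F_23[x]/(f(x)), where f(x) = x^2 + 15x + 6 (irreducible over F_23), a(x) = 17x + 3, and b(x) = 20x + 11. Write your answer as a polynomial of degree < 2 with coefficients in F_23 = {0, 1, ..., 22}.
a · b ≡ 17 (mod f(x))

Multiply in F_23[x]: a(x)·b(x) = (17x + 3)·(20x + 11) = 18x^2 + 17x + 10. This has degree ≥ 2, so divide by f(x) over F_23: 18x^2 + 17x + 10 = (18)·(x^2 + 15x + 6) + (17). Hence a·b ≡ 17 (mod f). (F_23[x]/(f) is a field with 23^2 = 529 elements since f is irreducible of degree 2.)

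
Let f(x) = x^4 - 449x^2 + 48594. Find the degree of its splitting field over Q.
[K : Q] = 4

Solving the quadratic in x^2: x^2 = (449 ± √(449^2 - 4·48594))/2 = (449 ± √7225)/2 = (449 ± 85)/2, giving x^2 = 267 or x^2 = 182. So f(x) = (x^2 - 267)(x^2 - 182) and the roots of f are ±√267, ±√182. Hence the splitting field is K = Q(√267, √182). Since 267 and 182 are distinct squarefree integers > 1, their product 48594 is not a perfect square, so √182 ∉ Q(√267). By the tower law [K:Q] = [Q(√267,√182):Q(√267)] · [Q(√267):Q] = 2 · 2 = 4.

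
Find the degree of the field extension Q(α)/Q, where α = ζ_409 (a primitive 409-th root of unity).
[Q(α):Q] = 408

The minimal polynomial of ζ_409 over Q is the 409-th cyclotomic polynomial Φ_409(x), which is irreducible over Q and has degree φ(409) = 408. Hence [Q(α):Q] = φ(409) = 408.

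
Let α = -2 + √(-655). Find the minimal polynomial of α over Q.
m_α(x) = x^2 + 4x + 659

From α + 2 = √(-655), squaring gives (α + 2)^2 = -655, i.e. α^2 + 4α + 4 = -655, so α^2 + 4α + 659 = 0. The discriminant of x^2 + 4x + 659 is (4)^2 - 4·(659) = 16 - 2636 = -2620, and 4·(-655) is not a perfect square in Q since -655 is squarefree and ≠ 1. Hence x^2 + 4x + 659 is irreducible over Q and is the minimal polynomial of α.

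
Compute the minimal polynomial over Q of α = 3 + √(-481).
m_α(x) = x^2 - 6x + 490

From α - 3 = √(-481), squaring gives (α - 3)^2 = -481, i.e. α^2 - 6α + 9 = -481, so α^2 - 6α + 490 = 0. The discriminant of x^2 - 6x + 490 is (-6)^2 - 4·(490) = 36 - 1960 = -1924, and 4·(-481) is not a perfect square in Q since -481 is squarefree and ≠ 1. Hence x^2 - 6x + 490 is irreducible over Q and is the minimal polynomial of α.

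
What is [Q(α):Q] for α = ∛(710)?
[Q(α):Q] = 3

The minimal polynomial of α is x^3 - 710, irreducible over Q since 710 is not a perfect cube (so x^3 - 710 has no rational root). Hence [Q(α):Q] = deg(m_α) = 3.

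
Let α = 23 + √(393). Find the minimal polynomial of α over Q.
m_α(x) = x^2 - 46x + 136

From α - 23 = √(393), squaring gives (α - 23)^2 = 393, i.e. α^2 - 46α + 529 = 393, so α^2 - 46α + 136 = 0. The discriminant of x^2 - 46x + 136 is (-46)^2 - 4·(136) = 2116 - 544 = 1572, and 4·(393) is not a perfect square in Q since 393 is squarefree and ≠ 1. Hence x^2 - 46x + 136 is irreducible over Q and is the minimal polynomial of α.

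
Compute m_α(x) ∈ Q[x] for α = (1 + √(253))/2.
m_α(x) = x^2 - x - 63

From 2α - 1 = √(253), squaring gives (2α - 1)^2 = 253, i.e. 4α^2 - 4α + 1 = 253, so α^2 - α + (1 - 253)/4 = 0. Since 253 ≡ 1 (mod 4), (1 - 253)/4 = -63 ∈ Z. The polynomial x^2 - x - 63 has discriminant 1 - 4·(-63) = 253, which is not a perfect square in Q (d = 253 is squarefree and ≠ 1), so x^2 - x - 63 is irreducible over Q. It is the minimal polynomial of α.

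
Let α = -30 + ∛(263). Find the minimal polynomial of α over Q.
m_α(x) = x^3 + 90x^2 + 2700x + 26737

Set β = α + 30 = ∛(263), so β^3 = 263. Then (α + 30)^3 - 263 = 0, i.e. α is a root of g(x) = (x + 30)^3 - 263 = x^3 + 90x^2 + 2700x + 26737. Since g(x) = h(x + 30) where h(x) = x^3 - 263, and h is irreducible over Q (because 263 is not a perfect cube, so h has no rational root, and a monic cubic with no rational root is irreducible), g is also irreducible (irreducibility is preserved under the substitution x → x + 30). Hence m_α(x) = x^3 + 90x^2 + 2700x + 26737.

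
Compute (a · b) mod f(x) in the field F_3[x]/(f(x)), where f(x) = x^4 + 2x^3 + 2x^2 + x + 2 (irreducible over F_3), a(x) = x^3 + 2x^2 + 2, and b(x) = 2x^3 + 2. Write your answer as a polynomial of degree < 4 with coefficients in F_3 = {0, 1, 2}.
a · b ≡ 2x^2 + x (mod f(x))

Multiply in F_3[x]: a(x)·b(x) = (x^3 + 2x^2 + 2)·(2x^3 + 2) = 2x^6 + x^5 + x^2 + 1. This has degree ≥ 4, so divide by f(x) over F_3: 2x^6 + x^5 + x^2 + 1 = (2x^2 + 2)·(x^4 + 2x^3 + 2x^2 + x + 2) + (2x^2 + x). Hence a·b ≡ 2x^2 + x (mod f). (F_3[x]/(f) is a field with 3^4 = 81 elements since f is irreducible of degree 4.)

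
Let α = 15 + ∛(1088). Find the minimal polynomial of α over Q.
m_α(x) = x^3 - 45x^2 + 675x - 4463

Set β = α - 15 = ∛(1088), so β^3 = 1088. Then (α - 15)^3 - 1088 = 0, i.e. α is a root of g(x) = (x - 15)^3 - 1088 = x^3 - 45x^2 + 675x - 4463. Since g(x) = h(x - 15) where h(x) = x^3 - 1088, and h is irreducible over Q (because 1088 is not a perfect cube, so h has no rational root, and a monic cubic with no rational root is irreducible), g is also irreducible (irreducibility is preserved under the substitution x → x - 15). Hence m_α(x) = x^3 - 45x^2 + 675x - 4463.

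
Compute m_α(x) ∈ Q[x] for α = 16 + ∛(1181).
m_α(x) = x^3 - 48x^2 + 768x - 5277

Set β = α - 16 = ∛(1181), so β^3 = 1181. Then (α - 16)^3 - 1181 = 0, i.e. α is a root of g(x) = (x - 16)^3 - 1181 = x^3 - 48x^2 + 768x - 5277. Since g(x) = h(x - 16) where h(x) = x^3 - 1181, and h is irreducible over Q (because 1181 is not a perfect cube, so h has no rational root, and a monic cubic with no rational root is irreducible), g is also irreducible (irreducibility is preserved under the substitution x → x - 16). Hence m_α(x) = x^3 - 48x^2 + 768x - 5277.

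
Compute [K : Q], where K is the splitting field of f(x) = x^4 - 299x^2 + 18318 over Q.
[K : Q] = 4

Solving the quadratic in x^2: x^2 = (299 ± √(299^2 - 4·18318))/2 = (299 ± √16129)/2 = (299 ± 127)/2, giving x^2 = 86 or x^2 = 213. So f(x) = (x^2 - 86)(x^2 - 213) and the roots of f are ±√86, ±√213. Hence the splitting field is K = Q(√86, √213). Since 86 and 213 are distinct squarefree integers > 1, their product 18318 is not a perfect square, so √213 ∉ Q(√86). By the tower law [K:Q] = [Q(√86,√213):Q(√86)] · [Q(√86):Q] = 2 · 2 = 4.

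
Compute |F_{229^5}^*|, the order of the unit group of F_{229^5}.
|F_{229^5}^*| = 629763392148

F_{229^5} has 229^5 = 629763392149 elements; its multiplicative group consists of all nonzero elements, so |F_{229^5}^*| = 629763392149 - 1 = 629763392148. (It is cyclic since any finite subgroup of the multiplicative group of a field is cyclic.)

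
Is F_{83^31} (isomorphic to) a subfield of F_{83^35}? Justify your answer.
No: F_{83^31} is not a subfield of F_{83^35}

F_{p^m} embeds in F_{p^n} iff m | n. Here 31 ∤ 35 (since 35 = 1·31 + 4 with remainder 4 ≠ 0), so F_{83^31} is not a subfield of F_{83^35}. Equivalently: if it were, the tower law would give 31 = [F_{83^31}:F_83] dividing [F_{83^35}:F_83] = 35, contradiction.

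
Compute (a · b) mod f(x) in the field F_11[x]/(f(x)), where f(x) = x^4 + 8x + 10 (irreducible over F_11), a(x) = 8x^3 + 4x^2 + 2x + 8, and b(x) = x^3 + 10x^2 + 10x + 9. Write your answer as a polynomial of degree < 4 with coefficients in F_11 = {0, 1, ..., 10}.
a · b ≡ 10x^3 + 9x + 7 (mod f(x))

Multiply in F_11[x]: a(x)·b(x) = (8x^3 + 4x^2 + 2x + 8)·(x^3 + 10x^2 + 10x + 9) = 8x^6 + 7x^5 + x^4 + 8x^3 + 4x^2 + 10x + 6. This has degree ≥ 4, so divide by f(x) over F_11: 8x^6 + 7x^5 + x^4 + 8x^3 + 4x^2 + 10x + 6 = (8x^2 + 7x + 1)·(x^4 + 8x + 10) + (10x^3 + 9x + 7). Hence a·b ≡ 10x^3 + 9x + 7 (mod f). (F_11[x]/(f) is a field with 11^4 = 14641 elements since f is irreducible of degree 4.)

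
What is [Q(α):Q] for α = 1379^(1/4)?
[Q(α):Q] = 4

α is a root of x^4 - 1379. By Eisenstein's criterion at the prime p = 7 (which divides the constant term 1379 but p^2 = 49 does not, since 1379 is squarefree), x^4 - 1379 is irreducible over Q. Hence [Q(α):Q] = 4.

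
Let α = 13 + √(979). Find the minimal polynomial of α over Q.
m_α(x) = x^2 - 26x - 810

From α - 13 = √(979), squaring gives (α - 13)^2 = 979, i.e. α^2 - 26α + 169 = 979, so α^2 - 26α - 810 = 0. The discriminant of x^2 - 26x - 810 is (-26)^2 - 4·(-810) = 676 + 3240 = 3916, and 4·(979) is not a perfect square in Q since 979 is squarefree and ≠ 1. Hence x^2 - 26x - 810 is irreducible over Q and is the minimal polynomial of α.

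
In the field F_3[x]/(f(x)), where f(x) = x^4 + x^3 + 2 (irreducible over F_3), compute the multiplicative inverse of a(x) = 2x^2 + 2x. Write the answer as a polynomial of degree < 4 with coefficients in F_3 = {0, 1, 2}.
a(x)^(-1) ≡ 2x^2 (mod f(x))

Since f is irreducible over F_3, F_3[x]/(f) is a field and a(x) ≠ 0 has an inverse. Apply the extended Euclidean algorithm to f(x) and a(x) in F_3[x]: f(x) = (2x^2)·a(x) + (2). The last nonzero remainder is the constant 2 = gcd(f, a) in F_3. Back-substituting through the division chain expresses 2 = s(x)·a(x) + t(x)·f(x) with s(x) ≡ x^2 (mod f), so (x^2)·a(x) ≡ 2 (mod f). Multiplying by 2^(-1) ≡ 2 in F_3 gives a(x)^(-1) ≡ 2·(x^2) ≡ 2x^2 (mod f). Check: (2x^2 + 2x)·(2x^2) = x^4 + x^3 ≡ 1 (mod x^4 + x^3 + 2).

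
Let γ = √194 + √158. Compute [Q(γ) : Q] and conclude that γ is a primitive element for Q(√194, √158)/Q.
[Q(γ) : Q] = 4 (equivalently, Q(γ) = Q(√194, √158))

Obviously Q(γ) ⊆ Q(√194, √158), and [Q(√194, √158):Q] = 4 (since 194, 158 are distinct squarefree integers > 1 with 30652 not a perfect square). To show equality we compute the minimal polynomial of γ. From γ = √194 + √158: γ^2 = 194 + 2√(30652) + 158 = 352 + 2√(30652), so γ^2 - 352 = 2√(30652); squaring, (γ^2 - 352)^2 = 4·30652, i.e. γ^4 - 704γ^2 + 123904 - 122608 = 0, i.e. γ^4 - 704γ^2 + 1296 = 0. So γ is a root of x^4 - 704x^2 + 1296. This polynomial is irreducible over Q: it has no rational root (each ±√194 ± √158 is irrational), and any factorization into two quadratics over Q would force √(30652) ∈ Q (pairing opposite roots) or √194, √158 ∈ Q (other pairings), all impossible. Hence [Q(γ):Q] = 4 = [Q(√194, √158):Q], so Q(γ) = Q(√194, √158).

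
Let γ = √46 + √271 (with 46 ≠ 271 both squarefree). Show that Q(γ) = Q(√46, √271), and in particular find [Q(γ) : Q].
[Q(γ) : Q] = 4 (equivalently, Q(γ) = Q(√46, √271))

Obviously Q(γ) ⊆ Q(√46, √271), and [Q(√46, √271):Q] = 4 (since 46, 271 are distinct squarefree integers > 1 with 12466 not a perfect square). To show equality we compute the minimal polynomial of γ. From γ = √46 + √271: γ^2 = 46 + 2√(12466) + 271 = 317 + 2√(12466), so γ^2 - 317 = 2√(12466); squaring, (γ^2 - 317)^2 = 4·12466, i.e. γ^4 - 634γ^2 + 100489 - 49864 = 0, i.e. γ^4 - 634γ^2 + 50625 = 0. So γ is a root of x^4 - 634x^2 + 50625. This polynomial is irreducible over Q: it has no rational root (each ±√46 ± √271 is irrational), and any factorization into two quadratics over Q would force √(12466) ∈ Q (pairing opposite roots) or √46, √271 ∈ Q (other pairings), all impossible. Hence [Q(γ):Q] = 4 = [Q(√46, √271):Q], so Q(γ) = Q(√46, √271).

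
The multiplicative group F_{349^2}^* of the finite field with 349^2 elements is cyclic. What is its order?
|F_{349^2}^*| = 121800

F_{349^2} has 349^2 = 121801 elements; its multiplicative group consists of all nonzero elements, so |F_{349^2}^*| = 121801 - 1 = 121800. (It is cyclic since any finite subgroup of the multiplicative group of a field is cyclic.)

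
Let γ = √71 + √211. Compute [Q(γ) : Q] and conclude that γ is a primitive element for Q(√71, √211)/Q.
[Q(γ) : Q] = 4 (equivalently, Q(γ) = Q(√71, √211))

Obviously Q(γ) ⊆ Q(√71, √211), and [Q(√71, √211):Q] = 4 (since 71, 211 are distinct squarefree integers > 1 with 14981 not a perfect square). To show equality we compute the minimal polynomial of γ. From γ = √71 + √211: γ^2 = 71 + 2√(14981) + 211 = 282 + 2√(14981), so γ^2 - 282 = 2√(14981); squaring, (γ^2 - 282)^2 = 4·14981, i.e. γ^4 - 564γ^2 + 79524 - 59924 = 0, i.e. γ^4 - 564γ^2 + 19600 = 0. So γ is a root of x^4 - 564x^2 + 19600. This polynomial is irreducible over Q: it has no rational root (each ±√71 ± √211 is irrational), and any factorization into two quadratics over Q would force √(14981) ∈ Q (pairing opposite roots) or √71, √211 ∈ Q (other pairings), all impossible. Hence [Q(γ):Q] = 4 = [Q(√71, √211):Q], so Q(γ) = Q(√71, √211).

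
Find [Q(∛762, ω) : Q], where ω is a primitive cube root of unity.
[Q(∛762, ω) : Q] = 6

[Q(∛762):Q] = 3 (min poly x^3 - 762, irreducible since 762 is not a perfect cube). [Q(ω):Q] = 2 (min poly x^2 + x + 1). Since Q(∛762) ⊂ R and ω ∉ R, we have ω ∉ Q(∛762), so x^2 + x + 1 remains irreducible over Q(∛762) and [Q(∛762, ω) : Q(∛762)] = 2. By the tower law, [Q(∛762, ω) : Q] = 3 · 2 = 6. (In fact Q(∛762, ω) is the splitting field of x^3 - 762 over Q.)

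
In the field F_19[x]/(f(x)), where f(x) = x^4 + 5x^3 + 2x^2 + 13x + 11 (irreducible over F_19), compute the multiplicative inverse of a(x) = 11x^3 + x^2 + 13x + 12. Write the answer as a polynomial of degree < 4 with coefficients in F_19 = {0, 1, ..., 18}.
a(x)^(-1) ≡ 18x^3 + 10x^2 + 12x + 17 (mod f(x))

Since f is irreducible over F_19, F_19[x]/(f) is a field and a(x) ≠ 0 has an inverse. Apply the extended Euclidean algorithm to f(x) and a(x) in F_19[x]: f(x) = (7x + 5)·a(x) + (x^2 + 16x + 8);  a(x) = (11x + 15)·(x^2 + 16x + 8) + (8x + 6);  (x^2 + 16x + 8) = (12x + 12)·(8x + 6) + (12). The last nonzero remainder is the constant 12 = gcd(f, a) in F_19. Back-substituting through the division chain expresses 12 = s(x)·a(x) + t(x)·f(x) with s(x) ≡ 7x^3 + 6x^2 + 11x + 14 (mod f), so (7x^3 + 6x^2 + 11x + 14)·a(x) ≡ 12 (mod f). Multiplying by 12^(-1) ≡ 8 in F_19 gives a(x)^(-1) ≡ 8·(7x^3 + 6x^2 + 11x + 14) ≡ 18x^3 + 10x^2 + 12x + 17 (mod f). Check: (11x^3 + x^2 + 13x + 12)·(18x^3 + 10x^2 + 12x + 17) = 8x^6 + 14x^5 + 15x^4 + 13x^3 + 8x^2 + 4x + 14 ≡ 1 (mod x^4 + 5x^3 + 2x^2 + 13x + 11).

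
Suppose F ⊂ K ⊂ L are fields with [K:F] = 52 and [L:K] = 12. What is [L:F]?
[L:F] = 624

The tower law says that for any tower of field extensions F ⊂ K ⊂ L with finite degrees, [L:F] = [L:K] · [K:F]. Here this gives [L:F] = 12 · 52 = 624.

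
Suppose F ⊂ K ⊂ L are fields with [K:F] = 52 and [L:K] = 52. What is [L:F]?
[L:F] = 2704

The tower law says that for any tower of field extensions F ⊂ K ⊂ L with finite degrees, [L:F] = [L:K] · [K:F]. Here this gives [L:F] = 52 · 52 = 2704.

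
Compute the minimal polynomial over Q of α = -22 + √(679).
m_α(x) = x^2 + 44x - 195

From α + 22 = √(679), squaring gives (α + 22)^2 = 679, i.e. α^2 + 44α + 484 = 679, so α^2 + 44α - 195 = 0. The discriminant of x^2 + 44x - 195 is (44)^2 - 4·(-195) = 1936 + 780 = 2716, and 4·(679) is not a perfect square in Q since 679 is squarefree and ≠ 1. Hence x^2 + 44x - 195 is irreducible over Q and is the minimal polynomial of α.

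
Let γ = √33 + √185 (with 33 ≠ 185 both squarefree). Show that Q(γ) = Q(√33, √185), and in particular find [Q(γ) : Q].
[Q(γ) : Q] = 4 (equivalently, Q(γ) = Q(√33, √185))

Obviously Q(γ) ⊆ Q(√33, √185), and [Q(√33, √185):Q] = 4 (since 33, 185 are distinct squarefree integers > 1 with 6105 not a perfect square). To show equality we compute the minimal polynomial of γ. From γ = √33 + √185: γ^2 = 33 + 2√(6105) + 185 = 218 + 2√(6105), so γ^2 - 218 = 2√(6105); squaring, (γ^2 - 218)^2 = 4·6105, i.e. γ^4 - 436γ^2 + 47524 - 24420 = 0, i.e. γ^4 - 436γ^2 + 23104 = 0. So γ is a root of x^4 - 436x^2 + 23104. This polynomial is irreducible over Q: it has no rational root (each ±√33 ± √185 is irrational), and any factorization into two quadratics over Q would force √(6105) ∈ Q (pairing opposite roots) or √33, √185 ∈ Q (other pairings), all impossible. Hence [Q(γ):Q] = 4 = [Q(√33, √185):Q], so Q(γ) = Q(√33, √185).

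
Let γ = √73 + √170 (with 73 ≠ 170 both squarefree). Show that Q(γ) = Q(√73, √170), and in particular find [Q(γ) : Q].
[Q(γ) : Q] = 4 (equivalently, Q(γ) = Q(√73, √170))

Obviously Q(γ) ⊆ Q(√73, √170), and [Q(√73, √170):Q] = 4 (since 73, 170 are distinct squarefree integers > 1 with 12410 not a perfect square). To show equality we compute the minimal polynomial of γ. From γ = √73 + √170: γ^2 = 73 + 2√(12410) + 170 = 243 + 2√(12410), so γ^2 - 243 = 2√(12410); squaring, (γ^2 - 243)^2 = 4·12410, i.e. γ^4 - 486γ^2 + 59049 - 49640 = 0, i.e. γ^4 - 486γ^2 + 9409 = 0. So γ is a root of x^4 - 486x^2 + 9409. This polynomial is irreducible over Q: it has no rational root (each ±√73 ± √170 is irrational), and any factorization into two quadratics over Q would force √(12410) ∈ Q (pairing opposite roots) or √73, √170 ∈ Q (other pairings), all impossible. Hence [Q(γ):Q] = 4 = [Q(√73, √170):Q], so Q(γ) = Q(√73, √170).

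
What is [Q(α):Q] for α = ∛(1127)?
[Q(α):Q] = 3

The minimal polynomial of α is x^3 - 1127, irreducible over Q since 1127 is not a perfect cube (so x^3 - 1127 has no rational root). Hence [Q(α):Q] = deg(m_α) = 3.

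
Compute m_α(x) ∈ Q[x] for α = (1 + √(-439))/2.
m_α(x) = x^2 - x + 110

From 2α - 1 = √(-439), squaring gives (2α - 1)^2 = -439, i.e. 4α^2 - 4α + 1 = -439, so α^2 - α + (1 + 439)/4 = 0. Since -439 ≡ 1 (mod 4), (1 + 439)/4 = 110 ∈ Z. The polynomial x^2 - x + 110 has discriminant 1 - 4·(110) = -439, which is not a perfect square in Q (d = -439 is squarefree and ≠ 1), so x^2 - x + 110 is irreducible over Q. It is the minimal polynomial of α.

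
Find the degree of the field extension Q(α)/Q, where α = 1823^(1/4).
[Q(α):Q] = 4

α is a root of x^4 - 1823. By Eisenstein's criterion at the prime p = 1823 (which divides the constant term 1823 but p^2 = 3323329 does not, since 1823 is squarefree), x^4 - 1823 is irreducible over Q. Hence [Q(α):Q] = 4.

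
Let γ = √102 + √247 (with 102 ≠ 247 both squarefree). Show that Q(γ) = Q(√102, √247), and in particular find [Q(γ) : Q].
[Q(γ) : Q] = 4 (equivalently, Q(γ) = Q(√102, √247))

Obviously Q(γ) ⊆ Q(√102, √247), and [Q(√102, √247):Q] = 4 (since 102, 247 are distinct squarefree integers > 1 with 25194 not a perfect square). To show equality we compute the minimal polynomial of γ. From γ = √102 + √247: γ^2 = 102 + 2√(25194) + 247 = 349 + 2√(25194), so γ^2 - 349 = 2√(25194); squaring, (γ^2 - 349)^2 = 4·25194, i.e. γ^4 - 698γ^2 + 121801 - 100776 = 0, i.e. γ^4 - 698γ^2 + 21025 = 0. So γ is a root of x^4 - 698x^2 + 21025. This polynomial is irreducible over Q: it has no rational root (each ±√102 ± √247 is irrational), and any factorization into two quadratics over Q would force √(25194) ∈ Q (pairing opposite roots) or √102, √247 ∈ Q (other pairings), all impossible. Hence [Q(γ):Q] = 4 = [Q(√102, √247):Q], so Q(γ) = Q(√102, √247).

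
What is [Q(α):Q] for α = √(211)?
[Q(α):Q] = 2

[Q(α):Q] equals the degree of the minimal polynomial of α. Here α^2 = 211 and x^2 - 211 is irreducible (d = 211 is squarefree, ≠ 1, hence not a square), so deg(m_α) = 2. Thus [Q(α):Q] = 2.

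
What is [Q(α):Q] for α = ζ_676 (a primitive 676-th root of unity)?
[Q(α):Q] = 312

The minimal polynomial of ζ_676 over Q is the 676-th cyclotomic polynomial Φ_676(x), which is irreducible over Q and has degree φ(676) = 312. Hence [Q(α):Q] = φ(676) = 312.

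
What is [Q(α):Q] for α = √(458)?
[Q(α):Q] = 2

[Q(α):Q] equals the degree of the minimal polynomial of α. Here α^2 = 458 and x^2 - 458 is irreducible (d = 458 is squarefree, ≠ 1, hence not a square), so deg(m_α) = 2. Thus [Q(α):Q] = 2.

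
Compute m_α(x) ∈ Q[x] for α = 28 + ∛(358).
m_α(x) = x^3 - 84x^2 + 2352x - 22310

Set β = α - 28 = ∛(358), so β^3 = 358. Then (α - 28)^3 - 358 = 0, i.e. α is a root of g(x) = (x - 28)^3 - 358 = x^3 - 84x^2 + 2352x - 22310. Since g(x) = h(x - 28) where h(x) = x^3 - 358, and h is irreducible over Q (because 358 is not a perfect cube, so h has no rational root, and a monic cubic with no rational root is irreducible), g is also irreducible (irreducibility is preserved under the substitution x → x - 28). Hence m_α(x) = x^3 - 84x^2 + 2352x - 22310.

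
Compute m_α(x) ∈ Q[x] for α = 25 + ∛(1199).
m_α(x) = x^3 - 75x^2 + 1875x - 16824

Set β = α - 25 = ∛(1199), so β^3 = 1199. Then (α - 25)^3 - 1199 = 0, i.e. α is a root of g(x) = (x - 25)^3 - 1199 = x^3 - 75x^2 + 1875x - 16824. Since g(x) = h(x - 25) where h(x) = x^3 - 1199, and h is irreducible over Q (because 1199 is not a perfect cube, so h has no rational root, and a monic cubic with no rational root is irreducible), g is also irreducible (irreducibility is preserved under the substitution x → x - 25). Hence m_α(x) = x^3 - 75x^2 + 1875x - 16824.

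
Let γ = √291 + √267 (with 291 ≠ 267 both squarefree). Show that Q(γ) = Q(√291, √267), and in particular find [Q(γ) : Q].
[Q(γ) : Q] = 4 (equivalently, Q(γ) = Q(√291, √267))

Obviously Q(γ) ⊆ Q(√291, √267), and [Q(√291, √267):Q] = 4 (since 291, 267 are distinct squarefree integers > 1 with 77697 not a perfect square). To show equality we compute the minimal polynomial of γ. From γ = √291 + √267: γ^2 = 291 + 2√(77697) + 267 = 558 + 2√(77697), so γ^2 - 558 = 2√(77697); squaring, (γ^2 - 558)^2 = 4·77697, i.e. γ^4 - 1116γ^2 + 311364 - 310788 = 0, i.e. γ^4 - 1116γ^2 + 576 = 0. So γ is a root of x^4 - 1116x^2 + 576. This polynomial is irreducible over Q: it has no rational root (each ±√291 ± √267 is irrational), and any factorization into two quadratics over Q would force √(77697) ∈ Q (pairing opposite roots) or √291, √267 ∈ Q (other pairings), all impossible. Hence [Q(γ):Q] = 4 = [Q(√291, √267):Q], so Q(γ) = Q(√291, √267).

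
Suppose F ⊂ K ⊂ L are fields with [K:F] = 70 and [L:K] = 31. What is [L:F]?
[L:F] = 2170

The tower law says that for any tower of field extensions F ⊂ K ⊂ L with finite degrees, [L:F] = [L:K] · [K:F]. Here this gives [L:F] = 31 · 70 = 2170.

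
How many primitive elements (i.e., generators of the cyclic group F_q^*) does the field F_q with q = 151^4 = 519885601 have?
There are φ(519885600) = 121098240 primitive elements

F_q^* is cyclic of order q - 1 = 519885600. A cyclic group of order m has exactly φ(m) generators. Here m = 519885600 = 2^5 · 3 · 5^2 · 13 · 19 · 877, so the number of primitive elements is φ(519885600) = 121098240.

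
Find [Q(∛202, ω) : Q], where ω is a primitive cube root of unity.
[Q(∛202, ω) : Q] = 6

[Q(∛202):Q] = 3 (min poly x^3 - 202, irreducible since 202 is not a perfect cube). [Q(ω):Q] = 2 (min poly x^2 + x + 1). Since Q(∛202) ⊂ R and ω ∉ R, we have ω ∉ Q(∛202), so x^2 + x + 1 remains irreducible over Q(∛202) and [Q(∛202, ω) : Q(∛202)] = 2. By the tower law, [Q(∛202, ω) : Q] = 3 · 2 = 6. (In fact Q(∛202, ω) is the splitting field of x^3 - 202 over Q.)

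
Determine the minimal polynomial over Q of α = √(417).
m_α(x) = x^2 - 417

α satisfies α^2 - 417 = 0, so x^2 - 417 annihilates α. Since d = 417 is squarefree and ≠ 1, it is not a perfect square in Q, so x^2 - 417 has no rational root and is therefore irreducible over Q (a degree-2 polynomial over a field is irreducible iff it has no root). Hence m_α(x) = x^2 - 417.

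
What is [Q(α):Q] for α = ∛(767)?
[Q(α):Q] = 3

The minimal polynomial of α is x^3 - 767, irreducible over Q since 767 is not a perfect cube (so x^3 - 767 has no rational root). Hence [Q(α):Q] = deg(m_α) = 3.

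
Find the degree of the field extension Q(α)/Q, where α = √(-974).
[Q(α):Q] = 2

[Q(α):Q] equals the degree of the minimal polynomial of α. Here α^2 = -974 and x^2 + 974 is irreducible (d = -974 is squarefree, ≠ 1, hence not a square), so deg(m_α) = 2. Thus [Q(α):Q] = 2.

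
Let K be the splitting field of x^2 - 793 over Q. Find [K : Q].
[K : Q] = 2

f(x) = x^2 - 793 factors as (x - √793)(x + √793). The splitting field is K = Q(√793). Since 793 is squarefree and > 1, it is not a perfect square, so x^2 - 793 is irreducible over Q and [Q(√793) : Q] = 2. Hence [K : Q] = 2.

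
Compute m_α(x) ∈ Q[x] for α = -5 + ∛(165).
m_α(x) = x^3 + 15x^2 + 75x - 40

Set β = α + 5 = ∛(165), so β^3 = 165. Then (α + 5)^3 - 165 = 0, i.e. α is a root of g(x) = (x + 5)^3 - 165 = x^3 + 15x^2 + 75x - 40. Since g(x) = h(x + 5) where h(x) = x^3 - 165, and h is irreducible over Q (because 165 is not a perfect cube, so h has no rational root, and a monic cubic with no rational root is irreducible), g is also irreducible (irreducibility is preserved under the substitution x → x + 5). Hence m_α(x) = x^3 + 15x^2 + 75x - 40.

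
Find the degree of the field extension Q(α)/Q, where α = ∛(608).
[Q(α):Q] = 3

The minimal polynomial of α is x^3 - 608, irreducible over Q since 608 is not a perfect cube (so x^3 - 608 has no rational root). Hence [Q(α):Q] = deg(m_α) = 3.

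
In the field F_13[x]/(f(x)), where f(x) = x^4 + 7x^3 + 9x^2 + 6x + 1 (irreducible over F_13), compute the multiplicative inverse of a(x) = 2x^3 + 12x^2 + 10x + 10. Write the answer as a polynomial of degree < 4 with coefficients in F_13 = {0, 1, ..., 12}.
a(x)^(-1) ≡ 5x^3 + 6x^2 + 7x + 2 (mod f(x))

Since f is irreducible over F_13, F_13[x]/(f) is a field and a(x) ≠ 0 has an inverse. Apply the extended Euclidean algorithm to f(x) and a(x) in F_13[x]: f(x) = (7x + 7)·a(x) + (11x^2 + 9x + 9);  a(x) = (12x + 9)·(11x^2 + 9x + 9) + (3x + 7);  (11x^2 + 9x + 9) = (8x + 6)·(3x + 7) + (6). The last nonzero remainder is the constant 6 = gcd(f, a) in F_13. Back-substituting through the division chain expresses 6 = s(x)·a(x) + t(x)·f(x) with s(x) ≡ 4x^3 + 10x^2 + 3x + 12 (mod f), so (4x^3 + 10x^2 + 3x + 12)·a(x) ≡ 6 (mod f). Multiplying by 6^(-1) ≡ 11 in F_13 gives a(x)^(-1) ≡ 11·(4x^3 + 10x^2 + 3x + 12) ≡ 5x^3 + 6x^2 + 7x + 2 (mod f). Check: (2x^3 + 12x^2 + 10x + 10)·(5x^3 + 6x^2 + 7x + 2) = 10x^6 + 7x^5 + 6x^4 + 3x^3 + 11x^2 + 12x + 7 ≡ 1 (mod x^4 + 7x^3 + 9x^2 + 6x + 1).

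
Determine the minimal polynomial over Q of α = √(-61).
m_α(x) = x^2 + 61

α satisfies α^2 + 61 = 0, so x^2 + 61 annihilates α. Since d = -61 is squarefree and ≠ 1, it is not a perfect square in Q, so x^2 + 61 has no rational root and is therefore irreducible over Q (a degree-2 polynomial over a field is irreducible iff it has no root). Hence m_α(x) = x^2 + 61.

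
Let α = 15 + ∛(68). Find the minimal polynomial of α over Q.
m_α(x) = x^3 - 45x^2 + 675x - 3443

Set β = α - 15 = ∛(68), so β^3 = 68. Then (α - 15)^3 - 68 = 0, i.e. α is a root of g(x) = (x - 15)^3 - 68 = x^3 - 45x^2 + 675x - 3443. Since g(x) = h(x - 15) where h(x) = x^3 - 68, and h is irreducible over Q (because 68 is not a perfect cube, so h has no rational root, and a monic cubic with no rational root is irreducible), g is also irreducible (irreducibility is preserved under the substitution x → x - 15). Hence m_α(x) = x^3 - 45x^2 + 675x - 3443.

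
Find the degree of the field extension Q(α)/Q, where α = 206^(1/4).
[Q(α):Q] = 4

α is a root of x^4 - 206. By Eisenstein's criterion at the prime p = 2 (which divides the constant term 206 but p^2 = 4 does not, since 206 is squarefree), x^4 - 206 is irreducible over Q. Hence [Q(α):Q] = 4.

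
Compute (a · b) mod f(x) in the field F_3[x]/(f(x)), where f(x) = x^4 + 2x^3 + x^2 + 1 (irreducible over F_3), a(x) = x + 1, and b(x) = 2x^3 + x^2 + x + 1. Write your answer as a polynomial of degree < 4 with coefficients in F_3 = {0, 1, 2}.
a · b ≡ 2x^3 + 2x + 2 (mod f(x))

Multiply in F_3[x]: a(x)·b(x) = (x + 1)·(2x^3 + x^2 + x + 1) = 2x^4 + 2x^2 + 2x + 1. This has degree ≥ 4, so divide by f(x) over F_3: 2x^4 + 2x^2 + 2x + 1 = (2)·(x^4 + 2x^3 + x^2 + 1) + (2x^3 + 2x + 2). Hence a·b ≡ 2x^3 + 2x + 2 (mod f). (F_3[x]/(f) is a field with 3^4 = 81 elements since f is irreducible of degree 4.)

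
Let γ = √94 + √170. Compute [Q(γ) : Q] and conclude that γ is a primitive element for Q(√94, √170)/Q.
[Q(γ) : Q] = 4 (equivalently, Q(γ) = Q(√94, √170))

Obviously Q(γ) ⊆ Q(√94, √170), and [Q(√94, √170):Q] = 4 (since 94, 170 are distinct squarefree integers > 1 with 15980 not a perfect square). To show equality we compute the minimal polynomial of γ. From γ = √94 + √170: γ^2 = 94 + 2√(15980) + 170 = 264 + 2√(15980), so γ^2 - 264 = 2√(15980); squaring, (γ^2 - 264)^2 = 4·15980, i.e. γ^4 - 528γ^2 + 69696 - 63920 = 0, i.e. γ^4 - 528γ^2 + 5776 = 0. So γ is a root of x^4 - 528x^2 + 5776. This polynomial is irreducible over Q: it has no rational root (each ±√94 ± √170 is irrational), and any factorization into two quadratics over Q would force √(15980) ∈ Q (pairing opposite roots) or √94, √170 ∈ Q (other pairings), all impossible. Hence [Q(γ):Q] = 4 = [Q(√94, √170):Q], so Q(γ) = Q(√94, √170).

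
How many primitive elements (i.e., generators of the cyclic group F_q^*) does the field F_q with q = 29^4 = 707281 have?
There are φ(707280) = 161280 primitive elements

F_q^* is cyclic of order q - 1 = 707280. A cyclic group of order m has exactly φ(m) generators. Here m = 707280 = 2^4 · 3 · 5 · 7 · 421, so the number of primitive elements is φ(707280) = 161280.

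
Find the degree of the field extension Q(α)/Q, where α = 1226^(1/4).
[Q(α):Q] = 4

α is a root of x^4 - 1226. By Eisenstein's criterion at the prime p = 2 (which divides the constant term 1226 but p^2 = 4 does not, since 1226 is squarefree), x^4 - 1226 is irreducible over Q. Hence [Q(α):Q] = 4.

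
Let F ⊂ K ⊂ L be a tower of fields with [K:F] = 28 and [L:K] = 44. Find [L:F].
[L:F] = 1232

The tower law says that for any tower of field extensions F ⊂ K ⊂ L with finite degrees, [L:F] = [L:K] · [K:F]. Here this gives [L:F] = 44 · 28 = 1232.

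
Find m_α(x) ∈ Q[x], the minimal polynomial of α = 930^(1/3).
m_α(x) = x^3 - 930

α satisfies α^3 = 930, so x^3 - 930 annihilates α. By the rational root test, a rational root p/q (in lowest terms) of x^3 - 930 would satisfy p^3 = 930 q^3, forcing q = 1 and p^3 = 930; but 930 is not a perfect cube, contradiction. A monic cubic over Q with no rational root is irreducible (any nontrivial factorization would include a linear factor). Hence x^3 - 930 is the minimal polynomial of α, and in particular [Q(α):Q] = 3.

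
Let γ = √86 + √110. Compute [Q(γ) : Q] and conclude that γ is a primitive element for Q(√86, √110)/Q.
[Q(γ) : Q] = 4 (equivalently, Q(γ) = Q(√86, √110))

Obviously Q(γ) ⊆ Q(√86, √110), and [Q(√86, √110):Q] = 4 (since 86, 110 are distinct squarefree integers > 1 with 9460 not a perfect square). To show equality we compute the minimal polynomial of γ. From γ = √86 + √110: γ^2 = 86 + 2√(9460) + 110 = 196 + 2√(9460), so γ^2 - 196 = 2√(9460); squaring, (γ^2 - 196)^2 = 4·9460, i.e. γ^4 - 392γ^2 + 38416 - 37840 = 0, i.e. γ^4 - 392γ^2 + 576 = 0. So γ is a root of x^4 - 392x^2 + 576. This polynomial is irreducible over Q: it has no rational root (each ±√86 ± √110 is irrational), and any factorization into two quadratics over Q would force √(9460) ∈ Q (pairing opposite roots) or √86, √110 ∈ Q (other pairings), all impossible. Hence [Q(γ):Q] = 4 = [Q(√86, √110):Q], so Q(γ) = Q(√86, √110).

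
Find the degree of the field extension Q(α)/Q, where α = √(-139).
[Q(α):Q] = 2

[Q(α):Q] equals the degree of the minimal polynomial of α. Here α^2 = -139 and x^2 + 139 is irreducible (d = -139 is squarefree, ≠ 1, hence not a square), so deg(m_α) = 2. Thus [Q(α):Q] = 2.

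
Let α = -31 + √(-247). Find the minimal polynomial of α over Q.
m_α(x) = x^2 + 62x + 1208

From α + 31 = √(-247), squaring gives (α + 31)^2 = -247, i.e. α^2 + 62α + 961 = -247, so α^2 + 62α + 1208 = 0. The discriminant of x^2 + 62x + 1208 is (62)^2 - 4·(1208) = 3844 - 4832 = -988, and 4·(-247) is not a perfect square in Q since -247 is squarefree and ≠ 1. Hence x^2 + 62x + 1208 is irreducible over Q and is the minimal polynomial of α.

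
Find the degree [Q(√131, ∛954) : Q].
[Q(√131, ∛954) : Q] = 6

Let L = Q(√131, ∛954). Since Q(√131) ⊂ L and [Q(√131):Q] = 2, the tower law gives 2 | [L:Q]. Likewise Q(∛954) ⊂ L with [Q(∛954):Q] = 3 (because 954 is not a perfect cube), so 3 | [L:Q]. As gcd(2,3) = 1, [L:Q] is divisible by 6. Conversely L is generated over Q by √131 and ∛954, so [L:Q] ≤ 2·3 = 6. Therefore [Q(√131, ∛954) : Q] = 6.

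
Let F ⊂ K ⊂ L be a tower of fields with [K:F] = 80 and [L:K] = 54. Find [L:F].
[L:F] = 4320

The tower law says that for any tower of field extensions F ⊂ K ⊂ L with finite degrees, [L:F] = [L:K] · [K:F]. Here this gives [L:F] = 54 · 80 = 4320.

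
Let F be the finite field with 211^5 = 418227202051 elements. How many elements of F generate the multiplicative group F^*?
There are φ(418227202050) = 95524224000 primitive elements

F_q^* is cyclic of order q - 1 = 418227202050. A cyclic group of order m has exactly φ(m) generators. Here m = 418227202050 = 2 · 3 · 5^2 · 7 · 1361 · 292661, so the number of primitive elements is φ(418227202050) = 95524224000.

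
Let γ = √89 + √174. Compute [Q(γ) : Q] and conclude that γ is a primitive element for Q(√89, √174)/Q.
[Q(γ) : Q] = 4 (equivalently, Q(γ) = Q(√89, √174))

Obviously Q(γ) ⊆ Q(√89, √174), and [Q(√89, √174):Q] = 4 (since 89, 174 are distinct squarefree integers > 1 with 15486 not a perfect square). To show equality we compute the minimal polynomial of γ. From γ = √89 + √174: γ^2 = 89 + 2√(15486) + 174 = 263 + 2√(15486), so γ^2 - 263 = 2√(15486); squaring, (γ^2 - 263)^2 = 4·15486, i.e. γ^4 - 526γ^2 + 69169 - 61944 = 0, i.e. γ^4 - 526γ^2 + 7225 = 0. So γ is a root of x^4 - 526x^2 + 7225. This polynomial is irreducible over Q: it has no rational root (each ±√89 ± √174 is irrational), and any factorization into two quadratics over Q would force √(15486) ∈ Q (pairing opposite roots) or √89, √174 ∈ Q (other pairings), all impossible. Hence [Q(γ):Q] = 4 = [Q(√89, √174):Q], so Q(γ) = Q(√89, √174).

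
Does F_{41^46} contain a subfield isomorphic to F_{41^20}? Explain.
No: F_{41^20} is not a subfield of F_{41^46}

F_{p^m} embeds in F_{p^n} iff m | n. Here 20 ∤ 46 (since 46 = 2·20 + 6 with remainder 6 ≠ 0), so F_{41^20} is not a subfield of F_{41^46}. Equivalently: if it were, the tower law would give 20 = [F_{41^20}:F_41] dividing [F_{41^46}:F_41] = 46, contradiction.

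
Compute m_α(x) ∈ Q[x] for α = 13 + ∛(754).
m_α(x) = x^3 - 39x^2 + 507x - 2951

Set β = α - 13 = ∛(754), so β^3 = 754. Then (α - 13)^3 - 754 = 0, i.e. α is a root of g(x) = (x - 13)^3 - 754 = x^3 - 39x^2 + 507x - 2951. Since g(x) = h(x - 13) where h(x) = x^3 - 754, and h is irreducible over Q (because 754 is not a perfect cube, so h has no rational root, and a monic cubic with no rational root is irreducible), g is also irreducible (irreducibility is preserved under the substitution x → x - 13). Hence m_α(x) = x^3 - 39x^2 + 507x - 2951.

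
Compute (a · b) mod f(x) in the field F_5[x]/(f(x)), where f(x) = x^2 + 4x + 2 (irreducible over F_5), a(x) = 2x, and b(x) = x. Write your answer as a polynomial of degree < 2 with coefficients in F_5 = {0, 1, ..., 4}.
a · b ≡ 2x + 1 (mod f(x))

Multiply in F_5[x]: a(x)·b(x) = (2x)·(x) = 2x^2. This has degree ≥ 2, so divide by f(x) over F_5: 2x^2 = (2)·(x^2 + 4x + 2) + (2x + 1). Hence a·b ≡ 2x + 1 (mod f). (F_5[x]/(f) is a field with 5^2 = 25 elements since f is irreducible of degree 2.)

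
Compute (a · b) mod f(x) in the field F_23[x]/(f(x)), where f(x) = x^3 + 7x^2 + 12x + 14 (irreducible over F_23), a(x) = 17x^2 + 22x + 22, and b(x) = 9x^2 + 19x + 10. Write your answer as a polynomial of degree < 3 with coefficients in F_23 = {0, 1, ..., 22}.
a · b ≡ 17x^2 + 13x + 8 (mod f(x))

Multiply in F_23[x]: a(x)·b(x) = (17x^2 + 22x + 22)·(9x^2 + 19x + 10) = 15x^4 + 15x^3 + 4x^2 + 17x + 13. This has degree ≥ 3, so divide by f(x) over F_23: 15x^4 + 15x^3 + 4x^2 + 17x + 13 = (15x + 2)·(x^3 + 7x^2 + 12x + 14) + (17x^2 + 13x + 8). Hence a·b ≡ 17x^2 + 13x + 8 (mod f). (F_23[x]/(f) is a field with 23^3 = 12167 elements since f is irreducible of degree 3.)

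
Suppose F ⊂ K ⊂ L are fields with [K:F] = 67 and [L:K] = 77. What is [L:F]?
[L:F] = 5159

The tower law says that for any tower of field extensions F ⊂ K ⊂ L with finite degrees, [L:F] = [L:K] · [K:F]. Here this gives [L:F] = 77 · 67 = 5159.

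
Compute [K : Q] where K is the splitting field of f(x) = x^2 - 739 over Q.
[K : Q] = 2

f(x) = x^2 - 739 factors as (x - √739)(x + √739). The splitting field is K = Q(√739). Since 739 is squarefree and > 1, it is not a perfect square, so x^2 - 739 is irreducible over Q and [Q(√739) : Q] = 2. Hence [K : Q] = 2.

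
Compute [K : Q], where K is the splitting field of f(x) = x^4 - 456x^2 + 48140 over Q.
[K : Q] = 4

Solving the quadratic in x^2: x^2 = (456 ± √(456^2 - 4·48140))/2 = (456 ± √15376)/2 = (456 ± 124)/2, giving x^2 = 166 or x^2 = 290. So f(x) = (x^2 - 166)(x^2 - 290) and the roots of f are ±√166, ±√290. Hence the splitting field is K = Q(√166, √290). Since 166 and 290 are distinct squarefree integers > 1, their product 48140 is not a perfect square, so √290 ∉ Q(√166). By the tower law [K:Q] = [Q(√166,√290):Q(√166)] · [Q(√166):Q] = 2 · 2 = 4.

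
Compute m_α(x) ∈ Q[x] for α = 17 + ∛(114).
m_α(x) = x^3 - 51x^2 + 867x - 5027

Set β = α - 17 = ∛(114), so β^3 = 114. Then (α - 17)^3 - 114 = 0, i.e. α is a root of g(x) = (x - 17)^3 - 114 = x^3 - 51x^2 + 867x - 5027. Since g(x) = h(x - 17) where h(x) = x^3 - 114, and h is irreducible over Q (because 114 is not a perfect cube, so h has no rational root, and a monic cubic with no rational root is irreducible), g is also irreducible (irreducibility is preserved under the substitution x → x - 17). Hence m_α(x) = x^3 - 51x^2 + 867x - 5027.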